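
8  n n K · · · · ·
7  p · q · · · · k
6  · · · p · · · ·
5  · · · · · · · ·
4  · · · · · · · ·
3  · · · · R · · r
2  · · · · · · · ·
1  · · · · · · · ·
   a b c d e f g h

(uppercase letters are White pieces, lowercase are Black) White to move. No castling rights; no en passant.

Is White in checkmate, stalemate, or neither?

White to move; white king on c8.
In check: yes, from the black queen on c7.
King squares — b7: attacked by Qc7; c7: attacked by Na8; d7: attacked by Qc7; b8: attacked by Qc7; d8: attacked by Qc7.
Legal moves for White: none.
In check with no legal moves → checkmate.

checkmate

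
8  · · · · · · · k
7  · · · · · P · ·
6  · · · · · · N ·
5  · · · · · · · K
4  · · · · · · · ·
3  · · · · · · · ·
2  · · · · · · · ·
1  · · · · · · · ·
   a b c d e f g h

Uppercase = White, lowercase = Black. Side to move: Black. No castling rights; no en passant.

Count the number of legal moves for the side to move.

2

Black to move; king on h8.
In check: yes, from the white knight on g6.
Legal moves: Kh7, Kg7.
Count: 2.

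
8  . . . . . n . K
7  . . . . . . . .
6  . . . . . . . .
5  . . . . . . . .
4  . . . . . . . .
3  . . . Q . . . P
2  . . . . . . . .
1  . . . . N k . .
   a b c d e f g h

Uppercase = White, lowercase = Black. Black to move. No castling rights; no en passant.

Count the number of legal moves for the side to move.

3

Black to move; king on f1.
In check: yes, from the white queen on d3.
Legal moves: Kf2, Kg1, Kxe1.
Count: 3.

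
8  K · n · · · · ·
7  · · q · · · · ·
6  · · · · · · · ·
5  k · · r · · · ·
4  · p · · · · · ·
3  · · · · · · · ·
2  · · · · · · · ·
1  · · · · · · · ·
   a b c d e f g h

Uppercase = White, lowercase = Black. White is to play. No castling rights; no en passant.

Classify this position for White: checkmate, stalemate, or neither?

White to move; white king on a8.
In check: no.
King squares — a7: attacked by Qc7; b7: attacked by Qc7; b8: attacked by Qc7.
Legal moves for White: none.
Not in check and no legal moves → stalemate.

stalemate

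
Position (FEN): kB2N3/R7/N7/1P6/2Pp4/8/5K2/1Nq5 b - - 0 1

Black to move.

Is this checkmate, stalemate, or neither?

Black to move; black king on a8.
In check: yes, from the white rook on a7.
King squares — a7: attacked by Bb8; b7: attacked by Ra7; b8: attacked by Na6.
Legal moves for Black: none.
In check with no legal moves → checkmate.

checkmate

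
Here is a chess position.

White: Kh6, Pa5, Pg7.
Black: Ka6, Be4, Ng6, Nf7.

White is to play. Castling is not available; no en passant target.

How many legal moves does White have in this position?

White to move; king on h6.
In check: yes, from the black knight on f7.
Legal moves: Kh7, Kh5.
Count: 2.

2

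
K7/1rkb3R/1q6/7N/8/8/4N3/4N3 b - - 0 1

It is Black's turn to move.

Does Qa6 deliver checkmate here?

yes

After Qa6: white king on a8; in check: yes, from the black queen on a6.
King squares — a7: attacked by Qa6; b7: attacked by Qa6; b8: attacked by Rb7.
White has no legal moves → checkmate.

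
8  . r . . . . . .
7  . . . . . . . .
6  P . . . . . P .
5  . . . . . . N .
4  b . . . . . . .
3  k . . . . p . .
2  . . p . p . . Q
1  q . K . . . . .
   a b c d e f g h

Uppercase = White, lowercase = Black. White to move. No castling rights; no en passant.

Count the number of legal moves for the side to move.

White to move; king on c1.
In check: yes, from the black queen on a1.
Legal moves: Kd2.
Count: 1.

1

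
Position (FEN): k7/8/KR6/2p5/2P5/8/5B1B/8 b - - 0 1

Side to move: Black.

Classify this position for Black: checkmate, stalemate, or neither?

stalemate

Black to move; black king on a8.
In check: no.
King squares — a7: attacked by Ka6; b7: attacked by Ka6; b8: attacked by Bh2.
Legal moves for Black: none.
Not in check and no legal moves → stalemate.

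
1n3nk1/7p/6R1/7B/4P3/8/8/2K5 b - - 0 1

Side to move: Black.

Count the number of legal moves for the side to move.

4

Black to move; king on g8.
In check: yes, from the white rook on g6.
Legal moves: Kh8, Kf7, Nxg6, hxg6.
Count: 4.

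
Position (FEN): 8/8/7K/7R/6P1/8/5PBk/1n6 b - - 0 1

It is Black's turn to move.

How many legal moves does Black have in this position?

2

Black to move; king on h2.
In check: yes, from the white rook on h5.
Legal moves: Kxg2, Kg1.
Count: 2.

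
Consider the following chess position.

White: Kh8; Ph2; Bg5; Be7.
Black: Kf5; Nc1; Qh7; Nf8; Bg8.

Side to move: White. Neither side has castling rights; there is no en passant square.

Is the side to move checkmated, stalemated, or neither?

checkmate

White to move; white king on h8.
In check: yes, from the black queen on h7.
King squares — g7: attacked by Qh7; h7: attacked by Nf8; g8: attacked by Qh7.
Legal moves for White: none.
In check with no legal moves → checkmate.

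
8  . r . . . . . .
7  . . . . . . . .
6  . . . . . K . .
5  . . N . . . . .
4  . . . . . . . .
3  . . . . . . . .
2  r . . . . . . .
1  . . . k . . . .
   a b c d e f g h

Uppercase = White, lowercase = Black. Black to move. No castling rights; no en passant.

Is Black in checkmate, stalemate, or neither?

Black to move; black king on d1.
In check: no.
Legal moves for Black include: Rh8, Rg8, Rf8+, Re8, Rd8, Rc8, Rba8, Rb7, Rb6+, Rb5, Rb4, Rb3, Rbb2, Rb1, Raa8, Ra7, Ra6+, Ra5, ... (list truncated; more exist).
Black has legal moves and is not in check → neither.

neither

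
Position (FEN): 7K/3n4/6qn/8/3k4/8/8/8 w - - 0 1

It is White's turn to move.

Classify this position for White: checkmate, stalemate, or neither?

stalemate

White to move; white king on h8.
In check: no.
King squares — g7: attacked by Qg6; h7: attacked by Qg6; g8: attacked by Qg6.
Legal moves for White: none.
Not in check and no legal moves → stalemate.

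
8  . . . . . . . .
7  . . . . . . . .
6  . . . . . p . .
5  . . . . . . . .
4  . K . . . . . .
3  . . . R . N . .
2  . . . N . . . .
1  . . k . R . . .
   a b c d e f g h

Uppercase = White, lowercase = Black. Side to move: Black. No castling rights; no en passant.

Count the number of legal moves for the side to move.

Black to move; king on c1.
In check: yes, from the white rook on e1.
Legal moves: Kc2, Kb2.
Count: 2.

2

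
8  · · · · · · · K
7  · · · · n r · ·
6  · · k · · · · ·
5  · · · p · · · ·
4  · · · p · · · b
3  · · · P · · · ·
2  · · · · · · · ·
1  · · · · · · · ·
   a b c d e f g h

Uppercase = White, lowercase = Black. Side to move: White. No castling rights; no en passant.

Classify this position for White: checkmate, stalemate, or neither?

stalemate

White to move; white king on h8.
In check: no.
King squares — g7: attacked by Rf7; h7: attacked by Rf7; g8: attacked by Ne7.
Legal moves for White: none.
Not in check and no legal moves → stalemate.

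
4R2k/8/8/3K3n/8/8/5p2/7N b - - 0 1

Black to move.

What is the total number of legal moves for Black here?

Black to move; king on h8.
In check: yes, from the white rook on e8.
Legal moves: Kh7, Kg7.
Count: 2.

2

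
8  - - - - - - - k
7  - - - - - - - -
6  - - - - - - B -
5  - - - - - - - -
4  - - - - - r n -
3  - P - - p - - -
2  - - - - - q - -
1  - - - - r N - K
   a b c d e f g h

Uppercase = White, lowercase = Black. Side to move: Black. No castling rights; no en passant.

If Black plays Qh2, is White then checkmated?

yes

After Qh2: white king on h1; in check: yes, from the black queen on h2.
King squares — g1: attacked by Qh2; g2: attacked by Qh2; h2: attacked by Ng4.
White has no legal moves → checkmate.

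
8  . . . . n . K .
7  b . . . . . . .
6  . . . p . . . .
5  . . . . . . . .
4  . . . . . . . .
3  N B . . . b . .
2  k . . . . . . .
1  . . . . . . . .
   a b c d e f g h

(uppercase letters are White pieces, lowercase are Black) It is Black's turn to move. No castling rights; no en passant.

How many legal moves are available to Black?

4

Black to move; king on a2.
In check: yes, from the white bishop on b3.
Legal moves: Kxb3, Kxa3, Kb2, Ka1.
Count: 4.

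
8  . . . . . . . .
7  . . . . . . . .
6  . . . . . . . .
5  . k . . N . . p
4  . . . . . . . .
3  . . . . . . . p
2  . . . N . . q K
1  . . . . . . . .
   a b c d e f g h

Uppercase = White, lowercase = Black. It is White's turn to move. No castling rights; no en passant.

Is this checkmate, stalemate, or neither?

White to move; white king on h2.
In check: yes, from the black queen on g2.
King squares — g1: attacked by Qg2; h1: attacked by Qg2; g2: attacked by Ph3; g3: attacked by Qg2; h3: attacked by Qg2.
Legal moves for White: none.
In check with no legal moves → checkmate.

checkmate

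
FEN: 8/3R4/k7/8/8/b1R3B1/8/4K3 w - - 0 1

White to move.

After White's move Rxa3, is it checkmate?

After Rxa3: black king on a6; in check: yes, from the white rook on a3.
Black has 2 legal replies: Kb6, Kb5.
In check but a legal move exists → not checkmate.

no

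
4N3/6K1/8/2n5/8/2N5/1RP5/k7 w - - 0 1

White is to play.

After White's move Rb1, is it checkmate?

yes

After Rb1: black king on a1; in check: yes, from the white rook on b1.
King squares — b1: attacked by Nc3; a2: attacked by Nc3; b2: attacked by Rb1.
Black has no legal moves → checkmate.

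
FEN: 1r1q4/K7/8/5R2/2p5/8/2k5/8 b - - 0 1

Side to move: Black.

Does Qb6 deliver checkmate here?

After Qb6: white king on a7; in check: yes, from the black queen on b6.
King squares — a6: attacked by Qb6; b6: attacked by Rb8; b7: attacked by Qb6; a8: attacked by Rb8; b8: attacked by Qb6.
White has no legal moves → checkmate.

yes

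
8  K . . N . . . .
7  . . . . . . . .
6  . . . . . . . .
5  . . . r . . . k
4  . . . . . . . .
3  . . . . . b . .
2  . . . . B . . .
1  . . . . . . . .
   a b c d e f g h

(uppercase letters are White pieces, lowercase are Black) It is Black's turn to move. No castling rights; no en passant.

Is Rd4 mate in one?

After Rd4: white king on a8; in check: yes, from the black bishop on f3.
White has 5 legal replies: Kb8, Ka7, Nb7, Nc6, Bxf3+.
In check but a legal move exists → not checkmate.

no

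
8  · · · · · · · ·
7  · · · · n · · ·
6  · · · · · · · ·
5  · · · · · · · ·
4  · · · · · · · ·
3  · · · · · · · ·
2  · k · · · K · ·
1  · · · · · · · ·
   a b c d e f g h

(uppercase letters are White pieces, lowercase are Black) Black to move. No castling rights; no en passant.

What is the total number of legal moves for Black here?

14

Black to move; king on b2.
In check: no.
Legal moves: Ng8, Nc8, Ng6, Nc6, Nf5, Nd5, Kc3, Kb3, Ka3, Kc2, Ka2, Kc1, Kb1, Ka1.
Count: 14.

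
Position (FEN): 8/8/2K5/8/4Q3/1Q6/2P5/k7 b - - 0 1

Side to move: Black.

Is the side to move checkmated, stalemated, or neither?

Black to move; black king on a1.
In check: no.
King squares — b1: attacked by Qb3; a2: attacked by Qb3; b2: attacked by Qb3.
Legal moves for Black: none.
Not in check and no legal moves → stalemate.

stalemate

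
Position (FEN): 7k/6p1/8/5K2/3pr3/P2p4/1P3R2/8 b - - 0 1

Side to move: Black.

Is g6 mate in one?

After g6: white king on f5; in check: yes, from the black pawn on g6.
White has 4 legal replies: Kxg6, Kf6, Kg5, Kxe4.
In check but a legal move exists → not checkmate.

no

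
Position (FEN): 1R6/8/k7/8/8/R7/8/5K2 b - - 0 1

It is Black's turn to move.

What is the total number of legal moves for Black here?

Black to move; king on a6.
In check: yes, from the white rook on a3.
Legal moves: none.
Count: 0.

0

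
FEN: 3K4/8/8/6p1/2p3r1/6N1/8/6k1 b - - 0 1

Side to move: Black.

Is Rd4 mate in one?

no

After Rd4: white king on d8; in check: yes, from the black rook on d4.
White has 4 legal replies: Ke8, Kc8, Ke7, Kc7.
In check but a legal move exists → not checkmate.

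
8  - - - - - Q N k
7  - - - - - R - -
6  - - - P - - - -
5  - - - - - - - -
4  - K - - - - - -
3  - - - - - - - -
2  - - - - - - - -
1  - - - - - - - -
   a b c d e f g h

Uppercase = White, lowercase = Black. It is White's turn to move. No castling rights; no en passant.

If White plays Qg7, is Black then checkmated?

yes

After Qg7: black king on h8; in check: yes, from the white queen on g7.
King squares — g7: attacked by Rf7; h7: attacked by Qg7; g8: attacked by Qg7.
Black has no legal moves → checkmate.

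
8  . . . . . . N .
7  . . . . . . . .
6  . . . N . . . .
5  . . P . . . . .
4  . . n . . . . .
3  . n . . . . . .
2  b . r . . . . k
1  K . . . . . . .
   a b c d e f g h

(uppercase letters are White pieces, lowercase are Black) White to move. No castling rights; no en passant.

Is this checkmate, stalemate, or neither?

White to move; white king on a1.
In check: yes, from the black knight on b3.
King squares — b1: attacked by Ba2; a2: attacked by Rc2; b2: attacked by Rc2.
Legal moves for White: none.
In check with no legal moves → checkmate.

checkmate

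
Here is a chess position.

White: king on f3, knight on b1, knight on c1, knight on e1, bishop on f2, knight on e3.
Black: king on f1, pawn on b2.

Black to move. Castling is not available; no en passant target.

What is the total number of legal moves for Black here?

Black to move; king on f1.
In check: yes, from the white knight on e3.
Legal moves: none.
Count: 0.

0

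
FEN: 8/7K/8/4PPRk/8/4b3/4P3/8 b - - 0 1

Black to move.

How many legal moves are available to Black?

Black to move; king on h5.
In check: yes, from the white rook on g5.
Legal moves: Kxg5, Kh4, Bxg5.
Count: 3.

3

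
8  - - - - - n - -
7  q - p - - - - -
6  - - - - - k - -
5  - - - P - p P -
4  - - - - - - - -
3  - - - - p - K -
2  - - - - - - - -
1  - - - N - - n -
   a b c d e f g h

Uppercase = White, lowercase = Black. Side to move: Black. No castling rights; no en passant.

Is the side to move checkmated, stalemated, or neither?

Black to move; black king on f6.
In check: yes, from the white pawn on g5.
Legal moves for Black: Kg7, Kf7, Ke7, Kg6, Kxg5, Ke5.
Black is in check but has 6 legal moves → neither.

neither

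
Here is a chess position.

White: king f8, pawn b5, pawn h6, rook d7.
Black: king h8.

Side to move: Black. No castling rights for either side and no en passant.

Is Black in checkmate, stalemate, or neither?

Black to move; black king on h8.
In check: no.
King squares — g7: attacked by Ph6; h7: attacked by Rd7; g8: attacked by Kf8.
Legal moves for Black: none.
Not in check and no legal moves → stalemate.

stalemate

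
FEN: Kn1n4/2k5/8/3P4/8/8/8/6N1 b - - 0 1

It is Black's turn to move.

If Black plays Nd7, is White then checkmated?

no

After Nd7: white king on a8; in check: no.
White is not in check, so this cannot be checkmate.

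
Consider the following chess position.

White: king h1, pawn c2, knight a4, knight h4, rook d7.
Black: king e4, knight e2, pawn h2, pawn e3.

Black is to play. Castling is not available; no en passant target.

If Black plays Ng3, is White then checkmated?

no

After Ng3: white king on h1; in check: yes, from the black knight on g3.
White has 2 legal replies: Kxh2, Kg2.
In check but a legal move exists → not checkmate.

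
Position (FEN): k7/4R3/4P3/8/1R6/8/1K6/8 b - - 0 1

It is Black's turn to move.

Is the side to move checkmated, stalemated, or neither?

stalemate

Black to move; black king on a8.
In check: no.
King squares — a7: attacked by Re7; b7: attacked by Rb4; b8: attacked by Rb4.
Legal moves for Black: none.
Not in check and no legal moves → stalemate.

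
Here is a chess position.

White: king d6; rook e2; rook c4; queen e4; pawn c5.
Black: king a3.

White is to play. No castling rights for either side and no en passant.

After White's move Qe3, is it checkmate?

yes

After Qe3: black king on a3; in check: yes, from the white queen on e3.
King squares — a2: attacked by Re2; b2: attacked by Re2; b3: attacked by Qe3; a4: attacked by Rc4; b4: attacked by Rc4.
Black has no legal moves → checkmate.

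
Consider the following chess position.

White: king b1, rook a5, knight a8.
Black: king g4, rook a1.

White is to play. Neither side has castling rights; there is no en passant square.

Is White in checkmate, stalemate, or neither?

neither

White to move; white king on b1.
In check: yes, from the black rook on a1.
Legal moves for White: Kc2, Kb2, Kxa1, Rxa1.
White is in check but has 4 legal moves → neither.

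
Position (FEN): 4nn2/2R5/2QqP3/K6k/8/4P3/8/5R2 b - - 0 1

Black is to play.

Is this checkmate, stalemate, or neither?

neither

Black to move; black king on h5.
In check: no.
Legal moves for Black include: Nh7, Nd7, Ng6, Nxe6, Ng7, Nxc7, Nf6, Qd8, Qe7, Qd7, Qxc7+, Qxe6, Qxc6, Qe5+, Qd5+, Qc5+, Qf4, Qd4, ... (list truncated; more exist).
Black has legal moves and is not in check → neither.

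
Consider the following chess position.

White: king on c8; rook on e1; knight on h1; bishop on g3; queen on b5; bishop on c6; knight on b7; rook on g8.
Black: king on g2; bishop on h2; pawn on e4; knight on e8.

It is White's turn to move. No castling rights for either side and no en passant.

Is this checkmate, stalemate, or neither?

White to move; white king on c8.
In check: no.
Legal moves for White include: Rh8, Rf8, Rxe8, Rg7, Rg6, Rg5, Rg4, Kd8, Kb8, Kd7, Nd8, Nd6, Nc5, Na5, Bxe8, Bd7, Bd5, Bxe4+, ... (list truncated; more exist).
White has legal moves and is not in check → neither.

neither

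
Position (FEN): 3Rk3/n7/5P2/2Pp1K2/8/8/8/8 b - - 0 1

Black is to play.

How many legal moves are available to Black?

2

Black to move; king on e8.
In check: yes, from the white rook on d8.
Legal moves: Kxd8, Kf7.
Count: 2.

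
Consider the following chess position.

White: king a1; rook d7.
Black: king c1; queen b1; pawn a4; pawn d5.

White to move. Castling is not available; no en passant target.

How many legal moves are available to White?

0

White to move; king on a1.
In check: yes, from the black queen on b1.
Legal moves: none.
Count: 0.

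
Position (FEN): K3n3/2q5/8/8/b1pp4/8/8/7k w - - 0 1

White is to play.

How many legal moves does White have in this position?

White to move; king on a8.
In check: no.
Legal moves: none.
Count: 0.

0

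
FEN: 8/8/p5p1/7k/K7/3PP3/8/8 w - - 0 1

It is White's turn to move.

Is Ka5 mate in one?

After Ka5: black king on h5; in check: no.
Black is not in check, so this cannot be checkmate.

no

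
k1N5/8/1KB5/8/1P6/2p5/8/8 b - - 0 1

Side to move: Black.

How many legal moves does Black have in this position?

Black to move; king on a8.
In check: yes, from the white bishop on c6.
Legal moves: Kb8.
Count: 1.

1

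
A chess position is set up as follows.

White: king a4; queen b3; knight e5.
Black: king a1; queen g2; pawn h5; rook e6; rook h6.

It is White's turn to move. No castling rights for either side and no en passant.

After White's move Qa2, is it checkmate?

no

After Qa2: black king on a1; in check: yes, from the white queen on a2.
Black has 2 legal replies: Kxa2, Qxa2+.
In check but a legal move exists → not checkmate.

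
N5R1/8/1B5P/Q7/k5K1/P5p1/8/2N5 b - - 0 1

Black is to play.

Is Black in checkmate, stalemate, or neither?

checkmate

Black to move; black king on a4.
In check: yes, from the white queen on a5.
King squares — a3: attacked by Qa5; b3: attacked by Nc1; b4: attacked by Pa3; a5: attacked by Bb6; b5: attacked by Qa5.
Legal moves for Black: none.
In check with no legal moves → checkmate.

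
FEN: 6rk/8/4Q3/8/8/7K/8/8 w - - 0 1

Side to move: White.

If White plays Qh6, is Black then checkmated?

After Qh6: black king on h8; in check: yes, from the white queen on h6.
King squares — g7: attacked by Qh6; h7: attacked by Qh6; g8: own rook.
Black has no legal moves → checkmate.

yes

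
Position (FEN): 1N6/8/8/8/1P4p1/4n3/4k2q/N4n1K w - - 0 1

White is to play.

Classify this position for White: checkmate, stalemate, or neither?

checkmate

White to move; white king on h1.
In check: yes, from the black queen on h2.
King squares — g1: attacked by Qh2; g2: attacked by Qh2; h2: attacked by Nf1.
Legal moves for White: none.
In check with no legal moves → checkmate.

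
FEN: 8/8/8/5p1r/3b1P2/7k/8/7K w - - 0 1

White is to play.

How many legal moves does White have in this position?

White to move; king on h1.
In check: no.
Legal moves: none.
Count: 0.

0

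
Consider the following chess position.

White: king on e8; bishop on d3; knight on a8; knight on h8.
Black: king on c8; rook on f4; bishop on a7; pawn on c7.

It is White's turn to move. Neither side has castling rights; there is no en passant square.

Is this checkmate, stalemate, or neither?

neither

White to move; white king on e8.
In check: no.
Legal moves for White: Nf7, Ng6, Ke7, Nxc7, Nb6+, Bh7, Bg6, Ba6+, Bf5+, Bb5, Be4, Bc4, Be2, Bc2, Bf1, Bb1.
White has 16 legal moves and is not in check → neither.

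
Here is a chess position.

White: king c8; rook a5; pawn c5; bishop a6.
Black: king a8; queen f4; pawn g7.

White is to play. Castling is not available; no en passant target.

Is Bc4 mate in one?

After Bc4: black king on a8; in check: yes, from the white rook on a5.
King squares — a7: attacked by Ra5; b7: attacked by Kc8; b8: attacked by Kc8.
Black has no legal moves → checkmate.

yes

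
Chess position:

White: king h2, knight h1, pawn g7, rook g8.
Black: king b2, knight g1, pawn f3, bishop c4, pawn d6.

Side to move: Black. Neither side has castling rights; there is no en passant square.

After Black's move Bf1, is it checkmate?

no

After Bf1: white king on h2; in check: no.
White is not in check, so this cannot be checkmate.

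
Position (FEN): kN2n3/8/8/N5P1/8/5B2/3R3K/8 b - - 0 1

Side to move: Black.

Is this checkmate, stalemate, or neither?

Black to move; black king on a8.
In check: yes, from the white bishop on f3.
King squares — a7: available; b7: attacked by Bf3; b8: available.
Legal moves for Black: Kxb8, Ka7.
Black is in check but has 2 legal moves → neither.

neither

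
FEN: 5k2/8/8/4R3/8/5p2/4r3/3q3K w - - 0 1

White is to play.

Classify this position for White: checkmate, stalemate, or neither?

checkmate

White to move; white king on h1.
In check: yes, from the black queen on d1.
King squares — g1: attacked by Qd1; g2: attacked by Re2; h2: attacked by Re2.
Legal moves for White: none.
In check with no legal moves → checkmate.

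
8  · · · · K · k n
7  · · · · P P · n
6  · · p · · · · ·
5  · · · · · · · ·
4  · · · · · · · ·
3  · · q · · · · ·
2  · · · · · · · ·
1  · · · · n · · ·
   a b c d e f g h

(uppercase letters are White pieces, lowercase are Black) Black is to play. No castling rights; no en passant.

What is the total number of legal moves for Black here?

2

Black to move; king on g8.
In check: yes, from the white pawn on f7.
Legal moves: Kg7, Nxf7.
Count: 2.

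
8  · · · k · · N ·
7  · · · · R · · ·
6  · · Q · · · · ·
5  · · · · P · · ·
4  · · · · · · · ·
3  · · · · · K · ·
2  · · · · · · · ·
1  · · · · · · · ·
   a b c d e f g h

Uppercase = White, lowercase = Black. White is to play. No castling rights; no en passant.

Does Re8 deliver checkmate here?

After Re8: black king on d8; in check: yes, from the white rook on e8.
King squares — c7: attacked by Qc6; d7: attacked by Qc6; e7: attacked by Re8; c8: attacked by Qc6; e8: attacked by Qc6.
Black has no legal moves → checkmate.

yes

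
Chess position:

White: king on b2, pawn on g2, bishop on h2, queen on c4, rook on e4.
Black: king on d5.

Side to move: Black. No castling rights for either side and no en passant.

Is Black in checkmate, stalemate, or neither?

checkmate

Black to move; black king on d5.
In check: yes, from the white queen on c4.
King squares — c4: attacked by Re4; d4: attacked by Qc4; e4: attacked by Qc4; c5: attacked by Qc4; e5: attacked by Bh2; c6: attacked by Qc4; d6: attacked by Bh2; e6: attacked by Qc4.
Legal moves for Black: none.
In check with no legal moves → checkmate.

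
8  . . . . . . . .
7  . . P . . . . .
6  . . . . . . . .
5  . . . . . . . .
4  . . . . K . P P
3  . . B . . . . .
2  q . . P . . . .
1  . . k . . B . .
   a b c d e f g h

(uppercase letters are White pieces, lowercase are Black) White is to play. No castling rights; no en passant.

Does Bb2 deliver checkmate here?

After Bb2: black king on c1; in check: yes, from the white bishop on b2.
Black has 6 legal replies: Kxd2, Kc2, Kxb2, Kd1, Kb1, Qxb2.
In check but a legal move exists → not checkmate.

no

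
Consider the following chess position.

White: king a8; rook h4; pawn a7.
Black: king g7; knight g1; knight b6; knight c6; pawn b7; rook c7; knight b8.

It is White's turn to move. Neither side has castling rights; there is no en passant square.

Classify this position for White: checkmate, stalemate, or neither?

checkmate

White to move; white king on a8.
In check: yes, from the black knight on b6.
King squares — a7: own pawn; b7: attacked by Rc7; b8: attacked by Nc6.
Legal moves for White: none.
In check with no legal moves → checkmate.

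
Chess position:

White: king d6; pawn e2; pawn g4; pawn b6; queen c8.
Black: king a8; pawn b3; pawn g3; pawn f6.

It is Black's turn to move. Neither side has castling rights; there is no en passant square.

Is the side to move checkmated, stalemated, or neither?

Black to move; black king on a8.
In check: yes, from the white queen on c8.
King squares — a7: attacked by Pb6; b7: attacked by Qc8; b8: attacked by Qc8.
Legal moves for Black: none.
In check with no legal moves → checkmate.

checkmate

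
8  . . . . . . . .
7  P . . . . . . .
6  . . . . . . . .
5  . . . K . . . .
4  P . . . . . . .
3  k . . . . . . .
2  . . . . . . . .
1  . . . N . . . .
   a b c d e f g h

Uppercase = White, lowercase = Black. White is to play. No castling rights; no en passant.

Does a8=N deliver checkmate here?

After a8=N: black king on a3; in check: no.
Black is not in check, so this cannot be checkmate.

no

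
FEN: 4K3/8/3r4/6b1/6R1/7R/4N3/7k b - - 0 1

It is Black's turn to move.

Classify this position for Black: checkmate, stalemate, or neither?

checkmate

Black to move; black king on h1.
In check: yes, from the white rook on h3.
King squares — g1: attacked by Ne2; g2: attacked by Rg4; h2: attacked by Rh3.
Legal moves for Black: none.
In check with no legal moves → checkmate.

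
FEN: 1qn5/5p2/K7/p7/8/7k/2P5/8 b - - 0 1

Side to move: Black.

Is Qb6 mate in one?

After Qb6: white king on a6; in check: yes, from the black queen on b6.
King squares — a5: attacked by Qb6; b5: attacked by Qb6; b6: attacked by Nc8; a7: attacked by Qb6; b7: attacked by Qb6.
White has no legal moves → checkmate.

yes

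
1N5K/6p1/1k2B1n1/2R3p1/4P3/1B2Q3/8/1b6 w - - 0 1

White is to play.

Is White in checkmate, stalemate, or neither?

neither

White to move; white king on h8.
In check: yes, from the black knight on g6.
Legal moves for White: Kg8, Kh7, Kxg7.
White is in check but has 3 legal moves → neither.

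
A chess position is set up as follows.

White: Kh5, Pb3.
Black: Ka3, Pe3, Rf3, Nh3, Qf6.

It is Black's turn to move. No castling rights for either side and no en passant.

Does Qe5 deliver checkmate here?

no

After Qe5: white king on h5; in check: yes, from the black queen on e5.
White has 4 legal replies: Kh6, Kg6, Kh4, Kg4.
In check but a legal move exists → not checkmate.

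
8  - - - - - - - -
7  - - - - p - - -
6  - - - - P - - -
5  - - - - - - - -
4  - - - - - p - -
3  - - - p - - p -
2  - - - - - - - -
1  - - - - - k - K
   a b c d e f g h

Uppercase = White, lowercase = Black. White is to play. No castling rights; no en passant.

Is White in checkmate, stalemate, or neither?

White to move; white king on h1.
In check: no.
King squares — g1: attacked by Kf1; g2: attacked by Kf1; h2: attacked by Pg3.
Legal moves for White: none.
Not in check and no legal moves → stalemate.

stalemate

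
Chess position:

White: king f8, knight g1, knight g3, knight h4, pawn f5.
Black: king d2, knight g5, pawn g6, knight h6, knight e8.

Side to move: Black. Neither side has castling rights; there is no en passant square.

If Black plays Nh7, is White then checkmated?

After Nh7: white king on f8; in check: yes, from the black knight on h7.
White has 2 legal replies: Kxe8, Ke7.
In check but a legal move exists → not checkmate.

no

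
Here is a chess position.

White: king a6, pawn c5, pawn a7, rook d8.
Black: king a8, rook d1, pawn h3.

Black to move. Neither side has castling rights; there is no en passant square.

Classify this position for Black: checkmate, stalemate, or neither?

neither

Black to move; black king on a8.
In check: yes, from the white rook on d8.
King squares — a7: attacked by Ka6; b7: attacked by Ka6; b8: attacked by Pa7.
Legal moves for Black: Rxd8.
Black is in check but has 1 legal move → neither.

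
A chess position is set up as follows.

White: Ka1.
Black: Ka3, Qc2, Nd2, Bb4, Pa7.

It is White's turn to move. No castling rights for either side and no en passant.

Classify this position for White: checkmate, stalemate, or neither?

stalemate

White to move; white king on a1.
In check: no.
King squares — b1: attacked by Qc2; a2: attacked by Qc2; b2: attacked by Qc2.
Legal moves for White: none.
Not in check and no legal moves → stalemate.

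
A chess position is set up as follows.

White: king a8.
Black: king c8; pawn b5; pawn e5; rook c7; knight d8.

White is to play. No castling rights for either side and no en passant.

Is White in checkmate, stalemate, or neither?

stalemate

White to move; white king on a8.
In check: no.
King squares — a7: attacked by Rc7; b7: attacked by Rc7; b8: attacked by Kc8.
Legal moves for White: none.
Not in check and no legal moves → stalemate.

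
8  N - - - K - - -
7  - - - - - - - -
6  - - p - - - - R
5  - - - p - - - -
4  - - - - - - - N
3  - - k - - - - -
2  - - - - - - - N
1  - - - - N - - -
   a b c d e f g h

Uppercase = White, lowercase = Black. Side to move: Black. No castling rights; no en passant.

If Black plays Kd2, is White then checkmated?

After Kd2: white king on e8; in check: no.
White is not in check, so this cannot be checkmate.

no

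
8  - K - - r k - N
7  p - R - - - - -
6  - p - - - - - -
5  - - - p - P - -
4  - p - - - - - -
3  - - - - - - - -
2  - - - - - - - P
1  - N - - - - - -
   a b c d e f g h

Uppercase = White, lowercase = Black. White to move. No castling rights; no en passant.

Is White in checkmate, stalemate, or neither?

neither

White to move; white king on b8.
In check: yes, from the black rook on e8.
Legal moves for White: Kb7, Kxa7, Rc8.
White is in check but has 3 legal moves → neither.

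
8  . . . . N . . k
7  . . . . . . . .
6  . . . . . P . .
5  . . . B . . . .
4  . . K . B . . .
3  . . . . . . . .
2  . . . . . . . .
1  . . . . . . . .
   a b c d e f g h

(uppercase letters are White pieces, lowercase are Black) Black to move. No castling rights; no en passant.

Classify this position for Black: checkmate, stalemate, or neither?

Black to move; black king on h8.
In check: no.
King squares — g7: attacked by Pf6; h7: attacked by Be4; g8: attacked by Bd5.
Legal moves for Black: none.
Not in check and no legal moves → stalemate.

stalemate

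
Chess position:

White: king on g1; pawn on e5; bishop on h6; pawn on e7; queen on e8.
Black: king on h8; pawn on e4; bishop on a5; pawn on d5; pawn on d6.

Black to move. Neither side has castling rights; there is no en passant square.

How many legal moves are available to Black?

1

Black to move; king on h8.
In check: yes, from the white queen on e8.
Legal moves: Kh7.
Count: 1.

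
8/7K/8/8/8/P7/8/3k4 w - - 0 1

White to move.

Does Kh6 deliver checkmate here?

After Kh6: black king on d1; in check: no.
Black is not in check, so this cannot be checkmate.

no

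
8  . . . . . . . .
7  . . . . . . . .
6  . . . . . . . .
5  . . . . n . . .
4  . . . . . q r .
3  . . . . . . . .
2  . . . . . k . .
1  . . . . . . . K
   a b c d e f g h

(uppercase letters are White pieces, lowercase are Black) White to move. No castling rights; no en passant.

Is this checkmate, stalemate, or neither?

stalemate

White to move; white king on h1.
In check: no.
King squares — g1: attacked by Kf2; g2: attacked by Kf2; h2: attacked by Qf4.
Legal moves for White: none.
Not in check and no legal moves → stalemate.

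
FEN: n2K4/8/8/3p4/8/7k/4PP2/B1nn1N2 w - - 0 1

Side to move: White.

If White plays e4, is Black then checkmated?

After e4: black king on h3; in check: no.
Black is not in check, so this cannot be checkmate.

no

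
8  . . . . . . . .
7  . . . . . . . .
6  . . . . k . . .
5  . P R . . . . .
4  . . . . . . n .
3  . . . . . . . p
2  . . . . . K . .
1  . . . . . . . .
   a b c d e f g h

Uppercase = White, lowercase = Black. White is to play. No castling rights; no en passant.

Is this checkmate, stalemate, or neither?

White to move; white king on f2.
In check: yes, from the black knight on g4.
King squares — e1: available; f1: available; g1: available; e2: available; g2: attacked by Ph3; e3: attacked by Ng4; f3: available; g3: available.
Legal moves for White: Kg3, Kf3, Ke2, Kg1, Kf1, Ke1.
White is in check but has 6 legal moves → neither.

neither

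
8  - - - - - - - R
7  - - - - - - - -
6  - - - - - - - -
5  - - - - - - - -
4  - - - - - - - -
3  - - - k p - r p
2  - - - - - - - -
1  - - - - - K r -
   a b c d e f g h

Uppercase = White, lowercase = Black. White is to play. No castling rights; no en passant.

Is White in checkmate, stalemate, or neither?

checkmate

White to move; white king on f1.
In check: yes, from the black rook on g1.
King squares — e1: attacked by Rg1; g1: attacked by Rg3; e2: attacked by Kd3; f2: attacked by Pe3; g2: attacked by Rg1.
Legal moves for White: none.
In check with no legal moves → checkmate.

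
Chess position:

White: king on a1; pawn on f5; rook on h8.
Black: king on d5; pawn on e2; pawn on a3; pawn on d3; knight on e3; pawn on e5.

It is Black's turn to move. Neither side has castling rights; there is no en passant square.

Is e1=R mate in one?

no

After e1=R: white king on a1; in check: yes, from the black rook on e1.
White has 1 legal reply: Ka2.
In check but a legal move exists → not checkmate.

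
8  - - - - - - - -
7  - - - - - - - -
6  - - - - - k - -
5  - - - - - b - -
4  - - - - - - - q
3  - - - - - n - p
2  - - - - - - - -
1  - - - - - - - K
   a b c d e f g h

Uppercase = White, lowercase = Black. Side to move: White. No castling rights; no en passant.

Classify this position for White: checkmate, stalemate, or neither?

White to move; white king on h1.
In check: no.
King squares — g1: attacked by Nf3; g2: attacked by Ph3; h2: attacked by Nf3.
Legal moves for White: none.
Not in check and no legal moves → stalemate.

stalemate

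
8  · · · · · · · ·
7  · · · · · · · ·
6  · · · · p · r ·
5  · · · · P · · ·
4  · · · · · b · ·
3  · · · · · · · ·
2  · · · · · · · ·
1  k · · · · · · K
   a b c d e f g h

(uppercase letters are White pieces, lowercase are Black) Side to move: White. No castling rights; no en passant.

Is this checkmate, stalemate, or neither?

White to move; white king on h1.
In check: no.
King squares — g1: attacked by Rg6; g2: attacked by Rg6; h2: attacked by Bf4.
Legal moves for White: none.
Not in check and no legal moves → stalemate.

stalemate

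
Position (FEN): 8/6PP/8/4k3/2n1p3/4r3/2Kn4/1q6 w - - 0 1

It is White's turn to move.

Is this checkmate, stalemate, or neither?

White to move; white king on c2.
In check: yes, from the black queen on b1.
King squares — b1: attacked by Nd2; c1: attacked by Qb1; d1: attacked by Qb1; b2: attacked by Qb1; d2: attacked by Nc4; b3: attacked by Qb1; c3: attacked by Re3; d3: attacked by Qb1.
Legal moves for White: none.
In check with no legal moves → checkmate.

checkmate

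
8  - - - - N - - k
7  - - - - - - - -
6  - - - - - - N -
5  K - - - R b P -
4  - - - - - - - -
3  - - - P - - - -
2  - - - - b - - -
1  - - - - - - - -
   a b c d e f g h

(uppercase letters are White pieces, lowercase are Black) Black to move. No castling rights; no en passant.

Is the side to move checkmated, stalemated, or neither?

neither

Black to move; black king on h8.
In check: yes, from the white knight on g6.
King squares — g7: attacked by Ne8; h7: available; g8: available.
Legal moves for Black: Kg8, Kh7, Bxg6.
Black is in check but has 3 legal moves → neither.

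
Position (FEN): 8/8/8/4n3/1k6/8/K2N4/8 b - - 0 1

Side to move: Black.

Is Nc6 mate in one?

no

After Nc6: white king on a2; in check: no.
White is not in check, so this cannot be checkmate.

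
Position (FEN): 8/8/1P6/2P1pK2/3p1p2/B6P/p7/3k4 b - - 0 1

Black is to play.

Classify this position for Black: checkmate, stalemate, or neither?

neither

Black to move; black king on d1.
In check: no.
Legal moves for Black: Ke2, Kd2, Kc2, Ke1, e4, f3, d3, a1=Q, a1=R, a1=B, a1=N.
Black has 11 legal moves and is not in check → neither.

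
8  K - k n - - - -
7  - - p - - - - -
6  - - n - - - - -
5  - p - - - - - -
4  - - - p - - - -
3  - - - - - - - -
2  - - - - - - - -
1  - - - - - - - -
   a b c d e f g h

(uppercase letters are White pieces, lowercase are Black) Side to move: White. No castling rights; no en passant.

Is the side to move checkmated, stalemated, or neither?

stalemate

White to move; white king on a8.
In check: no.
King squares — a7: attacked by Nc6; b7: attacked by Kc8; b8: attacked by Nc6.
Legal moves for White: none.
Not in check and no legal moves → stalemate.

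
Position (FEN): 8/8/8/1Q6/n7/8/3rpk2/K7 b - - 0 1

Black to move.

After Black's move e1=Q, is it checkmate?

no

After e1=Q: white king on a1; in check: yes, from the black queen on e1.
White has 1 legal reply: Qb1.
In check but a legal move exists → not checkmate.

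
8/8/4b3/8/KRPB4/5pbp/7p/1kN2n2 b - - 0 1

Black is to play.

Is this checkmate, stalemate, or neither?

neither

Black to move; black king on b1.
In check: yes, from the white rook on b4.
Legal moves for Black: Kc2, Kxc1.
Black is in check but has 2 legal moves → neither.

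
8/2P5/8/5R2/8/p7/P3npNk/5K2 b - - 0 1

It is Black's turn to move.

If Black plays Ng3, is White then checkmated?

After Ng3: white king on f1; in check: yes, from the black knight on g3.
White has 1 legal reply: Kxf2.
In check but a legal move exists → not checkmate.

no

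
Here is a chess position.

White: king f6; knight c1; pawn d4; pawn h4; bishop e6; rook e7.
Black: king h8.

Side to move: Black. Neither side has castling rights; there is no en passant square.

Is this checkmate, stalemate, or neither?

stalemate

Black to move; black king on h8.
In check: no.
King squares — g7: attacked by Kf6; h7: attacked by Re7; g8: attacked by Be6.
Legal moves for Black: none.
Not in check and no legal moves → stalemate.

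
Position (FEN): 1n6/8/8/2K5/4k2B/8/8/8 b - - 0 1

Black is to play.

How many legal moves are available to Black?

9

Black to move; king on e4.
In check: no.
Legal moves: Nd7+, Nc6, Na6+, Kf5, Ke5, Kf4, Kf3, Ke3, Kd3.
Count: 9.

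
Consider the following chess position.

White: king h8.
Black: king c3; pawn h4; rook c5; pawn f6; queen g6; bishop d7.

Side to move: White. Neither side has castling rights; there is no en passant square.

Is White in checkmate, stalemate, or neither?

White to move; white king on h8.
In check: no.
King squares — g7: attacked by Qg6; h7: attacked by Qg6; g8: attacked by Qg6.
Legal moves for White: none.
Not in check and no legal moves → stalemate.

stalemate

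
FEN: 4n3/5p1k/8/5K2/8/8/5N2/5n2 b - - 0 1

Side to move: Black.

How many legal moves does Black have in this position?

13

Black to move; king on h7.
In check: no.
Legal moves: Ng7+, Nc7, Nf6, Nd6+, Kh8, Kg8, Kg7, Kh6, Ng3+, Ne3+, Nh2, Nd2, f6.
Count: 13.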